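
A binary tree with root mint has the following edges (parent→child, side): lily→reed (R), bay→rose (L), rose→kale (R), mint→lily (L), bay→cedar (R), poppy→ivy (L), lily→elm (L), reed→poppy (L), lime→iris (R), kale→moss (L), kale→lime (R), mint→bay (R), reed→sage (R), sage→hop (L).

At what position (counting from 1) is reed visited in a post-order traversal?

Post-order visits the left subtree, then the right subtree, then the node.
At mint: go left to lily.
  At lily: go left to elm.
    elm is a leaf — visit elm.
  At lily: go right to reed.
    At reed: go left to poppy.
      At poppy: go left to ivy.
        ivy is a leaf — visit ivy.
      At poppy: no right child.
      Visit poppy.
    At reed: go right to sage.
      At sage: go left to hop.
        hop is a leaf — visit hop.
      At sage: no right child.
      Visit sage.
    Visit reed.
  Visit lily.
At mint: go right to bay.
  At bay: go left to rose.
    At rose: no left child.
    At rose: go right to kale.
      At kale: go left to moss.
        moss is a leaf — visit moss.
      At kale: go right to lime.
        At lime: no left child.
        At lime: go right to iris.
          iris is a leaf — visit iris.
        Visit lime.
      Visit kale.
    Visit rose.
  At bay: go right to cedar.
    cedar is a leaf — visit cedar.
  Visit bay.
Visit mint.
Full post-order sequence: elm, ivy, poppy, hop, sage, reed, lily, moss, iris, lime, kale, rose, cedar, bay, mint.

6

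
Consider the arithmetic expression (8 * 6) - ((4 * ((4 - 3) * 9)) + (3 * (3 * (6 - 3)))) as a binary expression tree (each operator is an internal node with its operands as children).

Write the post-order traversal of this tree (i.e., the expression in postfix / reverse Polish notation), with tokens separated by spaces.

Post-order on an expression tree gives postfix notation: for each operator, emit left operand, right operand, then the operator.

8 6 * 4 4 3 - 9 * * 3 3 6 3 - * * + -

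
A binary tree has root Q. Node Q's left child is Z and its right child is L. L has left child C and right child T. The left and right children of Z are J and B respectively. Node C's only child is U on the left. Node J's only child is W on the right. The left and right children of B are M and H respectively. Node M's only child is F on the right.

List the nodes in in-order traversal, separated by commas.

In-order visits the left subtree, then the node, then the right subtree.
At Q: go left to Z.
  At Z: go left to J.
    At J: no left child.
    Visit J.
    At J: go right to W.
      W is a leaf — visit W.
  Visit Z.
  At Z: go right to B.
    At B: go left to M.
      At M: no left child.
      Visit M.
      At M: go right to F.
        F is a leaf — visit F.
    Visit B.
    At B: go right to H.
      H is a leaf — visit H.
Visit Q.
At Q: go right to L.
  At L: go left to C.
    At C: go left to U.
      U is a leaf — visit U.
    Visit C.
    At C: no right child.
  Visit L.
  At L: go right to T.
    T is a leaf — visit T.

J, W, Z, M, F, B, H, Q, U, C, L, T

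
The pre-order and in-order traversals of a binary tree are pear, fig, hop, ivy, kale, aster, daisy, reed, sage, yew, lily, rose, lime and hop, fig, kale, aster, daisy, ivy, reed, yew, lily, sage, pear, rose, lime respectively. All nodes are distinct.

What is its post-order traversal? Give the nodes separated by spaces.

hop daisy aster kale lily yew sage reed ivy fig lime rose pear

The first element of pre-order is the root; it splits in-order into left and right subtrees.
Root pear: left subtree has 10 nodes {hop, fig, kale, aster, daisy, ivy, reed, yew, lily, sage}, right has 2 {rose, lime}.
  Root fig: left subtree has 1 node {hop}, right has 8 {kale, aster, daisy, ivy, reed, yew, lily, sage}.
    Root ivy: left subtree has 3 nodes {kale, aster, daisy}, right has 4 {reed, yew, lily, sage}.
      Root kale: left subtree has 0 nodes { }, right has 2 {aster, daisy}.
        Root aster: left subtree has 0 nodes { }, right has 1 {daisy}.
      Root reed: left subtree has 0 nodes { }, right has 3 {yew, lily, sage}.
        Root sage: left subtree has 2 nodes {yew, lily}, right has 0 { }.
          Root yew: left subtree has 0 nodes { }, right has 1 {lily}.
  Root rose: left subtree has 0 nodes { }, right has 1 {lime}.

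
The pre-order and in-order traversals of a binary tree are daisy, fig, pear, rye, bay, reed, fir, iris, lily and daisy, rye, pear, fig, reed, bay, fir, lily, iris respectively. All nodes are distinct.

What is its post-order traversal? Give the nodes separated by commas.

rye, pear, reed, lily, iris, fir, bay, fig, daisy

The first element of pre-order is the root; it splits in-order into left and right subtrees.
Root daisy: left subtree has 0 nodes { }, right has 8 {rye, pear, fig, reed, bay, fir, lily, iris}.
  Root fig: left subtree has 2 nodes {rye, pear}, right has 5 {reed, bay, fir, lily, iris}.
    Root pear: left subtree has 1 node {rye}, right has 0 { }.
    Root bay: left subtree has 1 node {reed}, right has 3 {fir, lily, iris}.
      Root fir: left subtree has 0 nodes { }, right has 2 {lily, iris}.
        Root iris: left subtree has 1 node {lily}, right has 0 { }.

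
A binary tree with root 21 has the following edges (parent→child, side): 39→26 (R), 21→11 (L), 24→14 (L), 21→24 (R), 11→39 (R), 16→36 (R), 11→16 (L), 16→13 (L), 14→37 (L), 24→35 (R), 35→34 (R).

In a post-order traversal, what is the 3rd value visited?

Post-order visits the left subtree, then the right subtree, then the node.
At 21: go left to 11.
  At 11: go left to 16.
    At 16: go left to 13.
      13 is a leaf — visit 13.
    At 16: go right to 36.
      36 is a leaf — visit 36.
    Visit 16.
  At 11: go right to 39.
    At 39: no left child.
    At 39: go right to 26.
      26 is a leaf — visit 26.
    Visit 39.
  Visit 11.
At 21: go right to 24.
  At 24: go left to 14.
    At 14: go left to 37.
      37 is a leaf — visit 37.
    At 14: no right child.
    Visit 14.
  At 24: go right to 35.
    At 35: no left child.
    At 35: go right to 34.
      34 is a leaf — visit 34.
    Visit 35.
  Visit 24.
Visit 21.
Full post-order sequence: 13, 36, 16, 26, 39, 11, 37, 14, 34, 35, 24, 21.

16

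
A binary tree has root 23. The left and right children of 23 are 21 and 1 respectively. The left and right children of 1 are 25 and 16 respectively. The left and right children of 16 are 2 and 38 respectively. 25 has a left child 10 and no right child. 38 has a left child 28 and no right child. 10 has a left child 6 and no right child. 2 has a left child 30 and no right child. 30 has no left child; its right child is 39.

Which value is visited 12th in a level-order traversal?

Level-order visits nodes level by level from the root, left to right within each level.
Level 0: 23
Level 1: 21, 1
Level 2: 25, 16
Level 3: 10, 2, 38
Level 4: 6, 30, 28
Level 5: 39
Full level-order sequence: 23, 21, 1, 25, 16, 10, 2, 38, 6, 30, 28, 39.

39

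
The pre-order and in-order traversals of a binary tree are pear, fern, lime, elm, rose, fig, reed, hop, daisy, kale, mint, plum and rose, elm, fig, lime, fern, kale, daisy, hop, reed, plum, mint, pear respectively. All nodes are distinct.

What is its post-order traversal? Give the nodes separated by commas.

rose, fig, elm, lime, kale, daisy, hop, plum, mint, reed, fern, pear

The first element of pre-order is the root; it splits in-order into left and right subtrees.
Root pear: left subtree has 11 nodes {rose, elm, fig, lime, fern, kale, daisy, hop, reed, plum, mint}, right has 0 { }.
  Root fern: left subtree has 4 nodes {rose, elm, fig, lime}, right has 6 {kale, daisy, hop, reed, plum, mint}.
    Root lime: left subtree has 3 nodes {rose, elm, fig}, right has 0 { }.
      Root elm: left subtree has 1 node {rose}, right has 1 {fig}.
    Root reed: left subtree has 3 nodes {kale, daisy, hop}, right has 2 {plum, mint}.
      Root hop: left subtree has 2 nodes {kale, daisy}, right has 0 { }.
        Root daisy: left subtree has 1 node {kale}, right has 0 { }.
      Root mint: left subtree has 1 node {plum}, right has 0 { }.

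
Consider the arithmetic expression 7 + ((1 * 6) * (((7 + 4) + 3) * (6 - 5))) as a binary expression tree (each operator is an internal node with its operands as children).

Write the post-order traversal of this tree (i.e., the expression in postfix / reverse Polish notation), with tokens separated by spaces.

7 1 6 * 7 4 + 3 + 6 5 - * * +

Post-order on an expression tree gives postfix notation: for each operator, emit left operand, right operand, then the operator.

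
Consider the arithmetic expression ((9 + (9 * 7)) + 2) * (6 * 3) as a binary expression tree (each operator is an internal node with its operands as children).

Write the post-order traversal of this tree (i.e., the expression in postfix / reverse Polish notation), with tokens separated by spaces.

9 9 7 * + 2 + 6 3 * *

Post-order on an expression tree gives postfix notation: for each operator, emit left operand, right operand, then the operator.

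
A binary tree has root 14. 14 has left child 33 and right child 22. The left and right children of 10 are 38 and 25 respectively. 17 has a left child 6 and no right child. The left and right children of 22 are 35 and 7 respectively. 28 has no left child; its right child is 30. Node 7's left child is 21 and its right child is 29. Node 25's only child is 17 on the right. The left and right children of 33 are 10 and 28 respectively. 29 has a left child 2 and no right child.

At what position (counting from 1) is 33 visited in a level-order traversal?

2

Level-order visits nodes level by level from the root, left to right within each level.
Level 0: 14
Level 1: 33, 22
Level 2: 10, 28, 35, 7
Level 3: 38, 25, 30, 21, 29
Level 4: 17, 2
Level 5: 6
Full level-order sequence: 14, 33, 22, 10, 28, 35, 7, 38, 25, 30, 21, 29, 17, 2, 6.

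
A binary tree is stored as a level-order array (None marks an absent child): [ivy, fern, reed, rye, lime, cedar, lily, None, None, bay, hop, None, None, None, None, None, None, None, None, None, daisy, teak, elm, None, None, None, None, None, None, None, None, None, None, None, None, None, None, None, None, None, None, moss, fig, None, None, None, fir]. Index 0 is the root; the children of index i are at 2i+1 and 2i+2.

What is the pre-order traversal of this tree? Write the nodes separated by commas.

Pre-order visits the node, then its left subtree, then its right subtree.
Visit ivy.
At ivy: go left to fern.
  Visit fern.
  At fern: go left to rye.
    rye is a leaf — visit rye.
  At fern: go right to lime.
    Visit lime.
    At lime: go left to bay.
      Visit bay.
      At bay: no left child.
      At bay: go right to daisy.
        Visit daisy.
        At daisy: go left to moss.
          moss is a leaf — visit moss.
        At daisy: go right to fig.
          fig is a leaf — visit fig.
    At lime: go right to hop.
      Visit hop.
      At hop: go left to teak.
        teak is a leaf — visit teak.
      At hop: go right to elm.
        Visit elm.
        At elm: no left child.
        At elm: go right to fir.
          fir is a leaf — visit fir.
At ivy: go right to reed.
  Visit reed.
  At reed: go left to cedar.
    cedar is a leaf — visit cedar.
  At reed: go right to lily.
    lily is a leaf — visit lily.

ivy, fern, rye, lime, bay, daisy, moss, fig, hop, teak, elm, fir, reed, cedar, lily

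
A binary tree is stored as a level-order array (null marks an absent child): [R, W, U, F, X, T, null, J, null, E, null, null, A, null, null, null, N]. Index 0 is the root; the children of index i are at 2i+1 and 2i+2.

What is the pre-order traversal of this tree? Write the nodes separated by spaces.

Pre-order visits the node, then its left subtree, then its right subtree.
Visit R.
At R: go left to W.
  Visit W.
  At W: go left to F.
    Visit F.
    At F: go left to J.
      Visit J.
      At J: no left child.
      At J: go right to N.
        N is a leaf — visit N.
    At F: no right child.
  At W: go right to X.
    Visit X.
    At X: go left to E.
      E is a leaf — visit E.
    At X: no right child.
At R: go right to U.
  Visit U.
  At U: go left to T.
    Visit T.
    At T: no left child.
    At T: go right to A.
      A is a leaf — visit A.
  At U: no right child.

R W F J N X E U T A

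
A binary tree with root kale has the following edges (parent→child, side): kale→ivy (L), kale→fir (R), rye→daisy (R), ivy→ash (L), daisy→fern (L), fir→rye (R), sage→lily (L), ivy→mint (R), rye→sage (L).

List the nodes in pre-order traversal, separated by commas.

Pre-order visits the node, then its left subtree, then its right subtree.
Visit kale.
At kale: go left to ivy.
  Visit ivy.
  At ivy: go left to ash.
    ash is a leaf — visit ash.
  At ivy: go right to mint.
    mint is a leaf — visit mint.
At kale: go right to fir.
  Visit fir.
  At fir: no left child.
  At fir: go right to rye.
    Visit rye.
    At rye: go left to sage.
      Visit sage.
      At sage: go left to lily.
        lily is a leaf — visit lily.
      At sage: no right child.
    At rye: go right to daisy.
      Visit daisy.
      At daisy: go left to fern.
        fern is a leaf — visit fern.
      At daisy: no right child.

kale, ivy, ash, mint, fir, rye, sage, lily, daisy, fern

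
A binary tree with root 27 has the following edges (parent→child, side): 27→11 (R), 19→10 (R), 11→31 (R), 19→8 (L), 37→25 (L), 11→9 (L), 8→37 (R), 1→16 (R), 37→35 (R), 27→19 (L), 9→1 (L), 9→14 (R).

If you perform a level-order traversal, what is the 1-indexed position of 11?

3

Level-order visits nodes level by level from the root, left to right within each level.
Level 0: 27
Level 1: 19, 11
Level 2: 8, 10, 9, 31
Level 3: 37, 1, 14
Level 4: 25, 35, 16
Full level-order sequence: 27, 19, 11, 8, 10, 9, 31, 37, 1, 14, 25, 35, 16.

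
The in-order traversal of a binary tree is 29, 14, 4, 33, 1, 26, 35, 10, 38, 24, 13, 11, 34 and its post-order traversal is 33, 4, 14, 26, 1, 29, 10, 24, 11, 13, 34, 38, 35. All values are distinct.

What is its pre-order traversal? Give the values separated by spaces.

The last element of post-order is the root; it splits in-order into left and right subtrees.
Root 35: left subtree has 6 nodes {29, 14, 4, 33, 1, 26}, right has 6 {10, 38, 24, 13, 11, 34}.
  Root 29: left subtree has 0 nodes { }, right has 5 {14, 4, 33, 1, 26}.
    Root 1: left subtree has 3 nodes {14, 4, 33}, right has 1 {26}.
      Root 14: left subtree has 0 nodes { }, right has 2 {4, 33}.
        Root 4: left subtree has 0 nodes { }, right has 1 {33}.
  Root 38: left subtree has 1 node {10}, right has 4 {24, 13, 11, 34}.
    Root 34: left subtree has 3 nodes {24, 13, 11}, right has 0 { }.
      Root 13: left subtree has 1 node {24}, right has 1 {11}.

35 29 1 14 4 33 26 38 10 34 13 24 11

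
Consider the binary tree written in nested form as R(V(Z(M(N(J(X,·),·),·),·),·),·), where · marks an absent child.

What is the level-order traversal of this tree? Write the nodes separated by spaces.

Level-order visits nodes level by level from the root, left to right within each level.
Level 0: R
Level 1: V
Level 2: Z
Level 3: M
Level 4: N
Level 5: J
Level 6: X

R V Z M N J X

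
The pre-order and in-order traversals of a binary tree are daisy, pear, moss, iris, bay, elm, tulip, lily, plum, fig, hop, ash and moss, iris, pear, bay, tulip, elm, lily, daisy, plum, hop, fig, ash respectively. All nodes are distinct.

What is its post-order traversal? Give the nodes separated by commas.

iris, moss, tulip, lily, elm, bay, pear, hop, ash, fig, plum, daisy

The first element of pre-order is the root; it splits in-order into left and right subtrees.
Root daisy: left subtree has 7 nodes {moss, iris, pear, bay, tulip, elm, lily}, right has 4 {plum, hop, fig, ash}.
  Root pear: left subtree has 2 nodes {moss, iris}, right has 4 {bay, tulip, elm, lily}.
    Root moss: left subtree has 0 nodes { }, right has 1 {iris}.
    Root bay: left subtree has 0 nodes { }, right has 3 {tulip, elm, lily}.
      Root elm: left subtree has 1 node {tulip}, right has 1 {lily}.
  Root plum: left subtree has 0 nodes { }, right has 3 {hop, fig, ash}.
    Root fig: left subtree has 1 node {hop}, right has 1 {ash}.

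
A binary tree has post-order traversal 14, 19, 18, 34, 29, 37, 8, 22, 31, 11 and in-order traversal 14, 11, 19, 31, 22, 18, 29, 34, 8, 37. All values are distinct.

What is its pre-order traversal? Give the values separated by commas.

11, 14, 31, 19, 22, 8, 29, 18, 34, 37

The last element of post-order is the root; it splits in-order into left and right subtrees.
Root 11: left subtree has 1 node {14}, right has 8 {19, 31, 22, 18, 29, 34, 8, 37}.
  Root 31: left subtree has 1 node {19}, right has 6 {22, 18, 29, 34, 8, 37}.
    Root 22: left subtree has 0 nodes { }, right has 5 {18, 29, 34, 8, 37}.
      Root 8: left subtree has 3 nodes {18, 29, 34}, right has 1 {37}.
        Root 29: left subtree has 1 node {18}, right has 1 {34}.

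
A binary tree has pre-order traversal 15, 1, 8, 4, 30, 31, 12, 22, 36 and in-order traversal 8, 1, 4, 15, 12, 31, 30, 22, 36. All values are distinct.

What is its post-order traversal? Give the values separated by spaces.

8 4 1 12 31 36 22 30 15

The first element of pre-order is the root; it splits in-order into left and right subtrees.
Root 15: left subtree has 3 nodes {8, 1, 4}, right has 5 {12, 31, 30, 22, 36}.
  Root 1: left subtree has 1 node {8}, right has 1 {4}.
  Root 30: left subtree has 2 nodes {12, 31}, right has 2 {22, 36}.
    Root 31: left subtree has 1 node {12}, right has 0 { }.
    Root 22: left subtree has 0 nodes { }, right has 1 {36}.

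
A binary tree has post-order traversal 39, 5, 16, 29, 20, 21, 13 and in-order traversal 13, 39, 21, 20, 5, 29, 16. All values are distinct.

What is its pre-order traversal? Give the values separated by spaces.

The last element of post-order is the root; it splits in-order into left and right subtrees.
Root 13: left subtree has 0 nodes { }, right has 6 {39, 21, 20, 5, 29, 16}.
  Root 21: left subtree has 1 node {39}, right has 4 {20, 5, 29, 16}.
    Root 20: left subtree has 0 nodes { }, right has 3 {5, 29, 16}.
      Root 29: left subtree has 1 node {5}, right has 1 {16}.

13 21 39 20 29 5 16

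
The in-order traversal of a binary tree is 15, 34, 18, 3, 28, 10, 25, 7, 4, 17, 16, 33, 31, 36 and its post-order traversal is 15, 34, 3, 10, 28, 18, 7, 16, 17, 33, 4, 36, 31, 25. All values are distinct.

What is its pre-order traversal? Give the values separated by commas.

The last element of post-order is the root; it splits in-order into left and right subtrees.
Root 25: left subtree has 6 nodes {15, 34, 18, 3, 28, 10}, right has 7 {7, 4, 17, 16, 33, 31, 36}.
  Root 18: left subtree has 2 nodes {15, 34}, right has 3 {3, 28, 10}.
    Root 34: left subtree has 1 node {15}, right has 0 { }.
    Root 28: left subtree has 1 node {3}, right has 1 {10}.
  Root 31: left subtree has 5 nodes {7, 4, 17, 16, 33}, right has 1 {36}.
    Root 4: left subtree has 1 node {7}, right has 3 {17, 16, 33}.
      Root 33: left subtree has 2 nodes {17, 16}, right has 0 { }.
        Root 17: left subtree has 0 nodes { }, right has 1 {16}.

25, 18, 34, 15, 28, 3, 10, 31, 4, 7, 33, 17, 16, 36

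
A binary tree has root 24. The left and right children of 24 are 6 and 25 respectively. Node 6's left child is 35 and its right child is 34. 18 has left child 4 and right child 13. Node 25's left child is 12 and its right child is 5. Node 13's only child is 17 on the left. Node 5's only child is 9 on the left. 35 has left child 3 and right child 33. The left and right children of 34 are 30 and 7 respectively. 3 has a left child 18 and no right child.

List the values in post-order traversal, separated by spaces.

4 17 13 18 3 33 35 30 7 34 6 12 9 5 25 24

Post-order visits the left subtree, then the right subtree, then the node.
At 24: go left to 6.
  At 6: go left to 35.
    At 35: go left to 3.
      At 3: go left to 18.
        At 18: go left to 4.
          4 is a leaf — visit 4.
        At 18: go right to 13.
          At 13: go left to 17.
            17 is a leaf — visit 17.
          At 13: no right child.
          Visit 13.
        Visit 18.
      At 3: no right child.
      Visit 3.
    At 35: go right to 33.
      33 is a leaf — visit 33.
    Visit 35.
  At 6: go right to 34.
    At 34: go left to 30.
      30 is a leaf — visit 30.
    At 34: go right to 7.
      7 is a leaf — visit 7.
    Visit 34.
  Visit 6.
At 24: go right to 25.
  At 25: go left to 12.
    12 is a leaf — visit 12.
  At 25: go right to 5.
    At 5: go left to 9.
      9 is a leaf — visit 9.
    At 5: no right child.
    Visit 5.
  Visit 25.
Visit 24.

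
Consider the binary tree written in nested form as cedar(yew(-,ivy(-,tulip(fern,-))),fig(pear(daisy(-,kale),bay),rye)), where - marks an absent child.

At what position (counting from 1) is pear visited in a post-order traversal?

8

Post-order visits the left subtree, then the right subtree, then the node.
At cedar: go left to yew.
  At yew: no left child.
  At yew: go right to ivy.
    At ivy: no left child.
    At ivy: go right to tulip.
      At tulip: go left to fern.
        fern is a leaf — visit fern.
      At tulip: no right child.
      Visit tulip.
    Visit ivy.
  Visit yew.
At cedar: go right to fig.
  At fig: go left to pear.
    At pear: go left to daisy.
      At daisy: no left child.
      At daisy: go right to kale.
        kale is a leaf — visit kale.
      Visit daisy.
    At pear: go right to bay.
      bay is a leaf — visit bay.
    Visit pear.
  At fig: go right to rye.
    rye is a leaf — visit rye.
  Visit fig.
Visit cedar.
Full post-order sequence: fern, tulip, ivy, yew, kale, daisy, bay, pear, rye, fig, cedar.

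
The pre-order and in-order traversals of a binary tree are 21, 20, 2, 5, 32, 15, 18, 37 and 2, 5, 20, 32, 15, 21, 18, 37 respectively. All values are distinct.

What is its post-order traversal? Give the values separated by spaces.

The first element of pre-order is the root; it splits in-order into left and right subtrees.
Root 21: left subtree has 5 nodes {2, 5, 20, 32, 15}, right has 2 {18, 37}.
  Root 20: left subtree has 2 nodes {2, 5}, right has 2 {32, 15}.
    Root 2: left subtree has 0 nodes { }, right has 1 {5}.
    Root 32: left subtree has 0 nodes { }, right has 1 {15}.
  Root 18: left subtree has 0 nodes { }, right has 1 {37}.

5 2 15 32 20 37 18 21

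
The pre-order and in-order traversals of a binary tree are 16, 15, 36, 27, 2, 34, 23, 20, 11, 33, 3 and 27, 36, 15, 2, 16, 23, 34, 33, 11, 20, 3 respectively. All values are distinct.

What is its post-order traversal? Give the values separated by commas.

27, 36, 2, 15, 23, 33, 11, 3, 20, 34, 16

The first element of pre-order is the root; it splits in-order into left and right subtrees.
Root 16: left subtree has 4 nodes {27, 36, 15, 2}, right has 6 {23, 34, 33, 11, 20, 3}.
  Root 15: left subtree has 2 nodes {27, 36}, right has 1 {2}.
    Root 36: left subtree has 1 node {27}, right has 0 { }.
  Root 34: left subtree has 1 node {23}, right has 4 {33, 11, 20, 3}.
    Root 20: left subtree has 2 nodes {33, 11}, right has 1 {3}.
      Root 11: left subtree has 1 node {33}, right has 0 { }.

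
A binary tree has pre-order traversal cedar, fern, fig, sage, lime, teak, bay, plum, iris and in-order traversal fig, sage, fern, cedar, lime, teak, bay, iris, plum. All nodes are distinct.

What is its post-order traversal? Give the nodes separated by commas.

The first element of pre-order is the root; it splits in-order into left and right subtrees.
Root cedar: left subtree has 3 nodes {fig, sage, fern}, right has 5 {lime, teak, bay, iris, plum}.
  Root fern: left subtree has 2 nodes {fig, sage}, right has 0 { }.
    Root fig: left subtree has 0 nodes { }, right has 1 {sage}.
  Root lime: left subtree has 0 nodes { }, right has 4 {teak, bay, iris, plum}.
    Root teak: left subtree has 0 nodes { }, right has 3 {bay, iris, plum}.
      Root bay: left subtree has 0 nodes { }, right has 2 {iris, plum}.
        Root plum: left subtree has 1 node {iris}, right has 0 { }.

sage, fig, fern, iris, plum, bay, teak, lime, cedar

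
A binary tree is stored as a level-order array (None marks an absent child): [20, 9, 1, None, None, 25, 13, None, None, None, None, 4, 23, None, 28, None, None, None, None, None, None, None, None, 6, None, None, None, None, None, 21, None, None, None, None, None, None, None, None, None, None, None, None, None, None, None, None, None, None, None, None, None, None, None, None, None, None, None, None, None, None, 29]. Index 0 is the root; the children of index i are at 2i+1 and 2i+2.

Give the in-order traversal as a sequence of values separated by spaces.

9 20 6 4 25 23 1 13 21 29 28

In-order visits the left subtree, then the node, then the right subtree.
At 20: go left to 9.
  9 is a leaf — visit 9.
Visit 20.
At 20: go right to 1.
  At 1: go left to 25.
    At 25: go left to 4.
      At 4: go left to 6.
        6 is a leaf — visit 6.
      Visit 4.
      At 4: no right child.
    Visit 25.
    At 25: go right to 23.
      23 is a leaf — visit 23.
  Visit 1.
  At 1: go right to 13.
    At 13: no left child.
    Visit 13.
    At 13: go right to 28.
      At 28: go left to 21.
        At 21: no left child.
        Visit 21.
        At 21: go right to 29.
          29 is a leaf — visit 29.
      Visit 28.
      At 28: no right child.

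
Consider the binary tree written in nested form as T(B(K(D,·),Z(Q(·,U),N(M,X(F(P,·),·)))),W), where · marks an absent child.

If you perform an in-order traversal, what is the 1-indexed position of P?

9

In-order visits the left subtree, then the node, then the right subtree.
At T: go left to B.
  At B: go left to K.
    At K: go left to D.
      D is a leaf — visit D.
    Visit K.
    At K: no right child.
  Visit B.
  At B: go right to Z.
    At Z: go left to Q.
      At Q: no left child.
      Visit Q.
      At Q: go right to U.
        U is a leaf — visit U.
    Visit Z.
    At Z: go right to N.
      At N: go left to M.
        M is a leaf — visit M.
      Visit N.
      At N: go right to X.
        At X: go left to F.
          At F: go left to P.
            P is a leaf — visit P.
          Visit F.
          At F: no right child.
        Visit X.
        At X: no right child.
Visit T.
At T: go right to W.
  W is a leaf — visit W.
Full in-order sequence: D, K, B, Q, U, Z, M, N, P, F, X, T, W.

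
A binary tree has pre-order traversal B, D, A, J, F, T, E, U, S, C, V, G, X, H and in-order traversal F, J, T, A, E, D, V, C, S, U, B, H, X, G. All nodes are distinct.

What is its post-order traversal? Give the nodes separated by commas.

The first element of pre-order is the root; it splits in-order into left and right subtrees.
Root B: left subtree has 10 nodes {F, J, T, A, E, D, V, C, S, U}, right has 3 {H, X, G}.
  Root D: left subtree has 5 nodes {F, J, T, A, E}, right has 4 {V, C, S, U}.
    Root A: left subtree has 3 nodes {F, J, T}, right has 1 {E}.
      Root J: left subtree has 1 node {F}, right has 1 {T}.
    Root U: left subtree has 3 nodes {V, C, S}, right has 0 { }.
      Root S: left subtree has 2 nodes {V, C}, right has 0 { }.
        Root C: left subtree has 1 node {V}, right has 0 { }.
  Root G: left subtree has 2 nodes {H, X}, right has 0 { }.
    Root X: left subtree has 1 node {H}, right has 0 { }.

F, T, J, E, A, V, C, S, U, D, H, X, G, B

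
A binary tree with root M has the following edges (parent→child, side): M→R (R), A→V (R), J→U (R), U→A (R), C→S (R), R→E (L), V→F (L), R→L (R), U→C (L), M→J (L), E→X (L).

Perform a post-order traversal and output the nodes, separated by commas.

Post-order visits the left subtree, then the right subtree, then the node.
At M: go left to J.
  At J: no left child.
  At J: go right to U.
    At U: go left to C.
      At C: no left child.
      At C: go right to S.
        S is a leaf — visit S.
      Visit C.
    At U: go right to A.
      At A: no left child.
      At A: go right to V.
        At V: go left to F.
          F is a leaf — visit F.
        At V: no right child.
        Visit V.
      Visit A.
    Visit U.
  Visit J.
At M: go right to R.
  At R: go left to E.
    At E: go left to X.
      X is a leaf — visit X.
    At E: no right child.
    Visit E.
  At R: go right to L.
    L is a leaf — visit L.
  Visit R.
Visit M.

S, C, F, V, A, U, J, X, E, L, R, M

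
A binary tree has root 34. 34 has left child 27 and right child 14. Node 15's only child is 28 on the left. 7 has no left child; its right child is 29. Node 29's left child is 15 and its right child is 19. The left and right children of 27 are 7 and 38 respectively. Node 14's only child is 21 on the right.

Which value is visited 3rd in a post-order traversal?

19

Post-order visits the left subtree, then the right subtree, then the node.
At 34: go left to 27.
  At 27: go left to 7.
    At 7: no left child.
    At 7: go right to 29.
      At 29: go left to 15.
        At 15: go left to 28.
          28 is a leaf — visit 28.
        At 15: no right child.
        Visit 15.
      At 29: go right to 19.
        19 is a leaf — visit 19.
      Visit 29.
    Visit 7.
  At 27: go right to 38.
    38 is a leaf — visit 38.
  Visit 27.
At 34: go right to 14.
  At 14: no left child.
  At 14: go right to 21.
    21 is a leaf — visit 21.
  Visit 14.
Visit 34.
Full post-order sequence: 28, 15, 19, 29, 7, 38, 27, 21, 14, 34.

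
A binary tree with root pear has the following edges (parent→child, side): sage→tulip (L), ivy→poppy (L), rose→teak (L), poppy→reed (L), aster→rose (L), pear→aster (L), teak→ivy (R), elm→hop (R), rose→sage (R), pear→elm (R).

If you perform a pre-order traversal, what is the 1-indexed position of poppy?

Pre-order visits the node, then its left subtree, then its right subtree.
Visit pear.
At pear: go left to aster.
  Visit aster.
  At aster: go left to rose.
    Visit rose.
    At rose: go left to teak.
      Visit teak.
      At teak: no left child.
      At teak: go right to ivy.
        Visit ivy.
        At ivy: go left to poppy.
          Visit poppy.
          At poppy: go left to reed.
            reed is a leaf — visit reed.
          At poppy: no right child.
        At ivy: no right child.
    At rose: go right to sage.
      Visit sage.
      At sage: go left to tulip.
        tulip is a leaf — visit tulip.
      At sage: no right child.
  At aster: no right child.
At pear: go right to elm.
  Visit elm.
  At elm: no left child.
  At elm: go right to hop.
    hop is a leaf — visit hop.
Full pre-order sequence: pear, aster, rose, teak, ivy, poppy, reed, sage, tulip, elm, hop.

6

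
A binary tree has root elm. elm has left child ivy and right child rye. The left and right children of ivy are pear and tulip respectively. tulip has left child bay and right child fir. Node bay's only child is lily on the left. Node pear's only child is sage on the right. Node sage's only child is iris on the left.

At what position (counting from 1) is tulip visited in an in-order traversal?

In-order visits the left subtree, then the node, then the right subtree.
At elm: go left to ivy.
  At ivy: go left to pear.
    At pear: no left child.
    Visit pear.
    At pear: go right to sage.
      At sage: go left to iris.
        iris is a leaf — visit iris.
      Visit sage.
      At sage: no right child.
  Visit ivy.
  At ivy: go right to tulip.
    At tulip: go left to bay.
      At bay: go left to lily.
        lily is a leaf — visit lily.
      Visit bay.
      At bay: no right child.
    Visit tulip.
    At tulip: go right to fir.
      fir is a leaf — visit fir.
Visit elm.
At elm: go right to rye.
  rye is a leaf — visit rye.
Full in-order sequence: pear, iris, sage, ivy, lily, bay, tulip, fir, elm, rye.

7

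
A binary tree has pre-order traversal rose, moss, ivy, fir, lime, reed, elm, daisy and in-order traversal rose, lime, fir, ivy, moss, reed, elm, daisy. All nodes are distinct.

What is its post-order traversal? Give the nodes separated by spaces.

lime fir ivy daisy elm reed moss rose

The first element of pre-order is the root; it splits in-order into left and right subtrees.
Root rose: left subtree has 0 nodes { }, right has 7 {lime, fir, ivy, moss, reed, elm, daisy}.
  Root moss: left subtree has 3 nodes {lime, fir, ivy}, right has 3 {reed, elm, daisy}.
    Root ivy: left subtree has 2 nodes {lime, fir}, right has 0 { }.
      Root fir: left subtree has 1 node {lime}, right has 0 { }.
    Root reed: left subtree has 0 nodes { }, right has 2 {elm, daisy}.
      Root elm: left subtree has 0 nodes { }, right has 1 {daisy}.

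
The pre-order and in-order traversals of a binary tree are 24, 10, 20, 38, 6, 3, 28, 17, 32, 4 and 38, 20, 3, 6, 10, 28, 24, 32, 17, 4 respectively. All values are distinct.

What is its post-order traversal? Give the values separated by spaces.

The first element of pre-order is the root; it splits in-order into left and right subtrees.
Root 24: left subtree has 6 nodes {38, 20, 3, 6, 10, 28}, right has 3 {32, 17, 4}.
  Root 10: left subtree has 4 nodes {38, 20, 3, 6}, right has 1 {28}.
    Root 20: left subtree has 1 node {38}, right has 2 {3, 6}.
      Root 6: left subtree has 1 node {3}, right has 0 { }.
  Root 17: left subtree has 1 node {32}, right has 1 {4}.

38 3 6 20 28 10 32 4 17 24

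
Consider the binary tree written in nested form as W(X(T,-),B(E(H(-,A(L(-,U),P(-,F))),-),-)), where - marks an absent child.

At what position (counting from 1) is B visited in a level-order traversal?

3

Level-order visits nodes level by level from the root, left to right within each level.
Level 0: W
Level 1: X, B
Level 2: T, E
Level 3: H
Level 4: A
Level 5: L, P
Level 6: U, F
Full level-order sequence: W, X, B, T, E, H, A, L, P, U, F.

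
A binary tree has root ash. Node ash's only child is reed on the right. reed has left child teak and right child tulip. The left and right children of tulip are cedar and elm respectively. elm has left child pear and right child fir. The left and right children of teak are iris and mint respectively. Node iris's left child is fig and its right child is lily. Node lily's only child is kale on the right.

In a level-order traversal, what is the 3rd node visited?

Level-order visits nodes level by level from the root, left to right within each level.
Level 0: ash
Level 1: reed
Level 2: teak, tulip
Level 3: iris, mint, cedar, elm
Level 4: fig, lily, pear, fir
Level 5: kale
Full level-order sequence: ash, reed, teak, tulip, iris, mint, cedar, elm, fig, lily, pear, fir, kale.

teak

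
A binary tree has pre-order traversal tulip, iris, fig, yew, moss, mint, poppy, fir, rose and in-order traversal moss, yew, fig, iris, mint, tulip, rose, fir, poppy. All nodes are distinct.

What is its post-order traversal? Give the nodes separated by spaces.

The first element of pre-order is the root; it splits in-order into left and right subtrees.
Root tulip: left subtree has 5 nodes {moss, yew, fig, iris, mint}, right has 3 {rose, fir, poppy}.
  Root iris: left subtree has 3 nodes {moss, yew, fig}, right has 1 {mint}.
    Root fig: left subtree has 2 nodes {moss, yew}, right has 0 { }.
      Root yew: left subtree has 1 node {moss}, right has 0 { }.
  Root poppy: left subtree has 2 nodes {rose, fir}, right has 0 { }.
    Root fir: left subtree has 1 node {rose}, right has 0 { }.

moss yew fig mint iris rose fir poppy tulip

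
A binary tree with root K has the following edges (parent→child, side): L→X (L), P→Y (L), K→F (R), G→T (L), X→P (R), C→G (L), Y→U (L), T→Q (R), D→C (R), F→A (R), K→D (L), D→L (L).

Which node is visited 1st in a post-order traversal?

Post-order visits the left subtree, then the right subtree, then the node.
At K: go left to D.
  At D: go left to L.
    At L: go left to X.
      At X: no left child.
      At X: go right to P.
        At P: go left to Y.
          At Y: go left to U.
            U is a leaf — visit U.
          At Y: no right child.
          Visit Y.
        At P: no right child.
        Visit P.
      Visit X.
    At L: no right child.
    Visit L.
  At D: go right to C.
    At C: go left to G.
      At G: go left to T.
        At T: no left child.
        At T: go right to Q.
          Q is a leaf — visit Q.
        Visit T.
      At G: no right child.
      Visit G.
    At C: no right child.
    Visit C.
  Visit D.
At K: go right to F.
  At F: no left child.
  At F: go right to A.
    A is a leaf — visit A.
  Visit F.
Visit K.
Full post-order sequence: U, Y, P, X, L, Q, T, G, C, D, A, F, K.

U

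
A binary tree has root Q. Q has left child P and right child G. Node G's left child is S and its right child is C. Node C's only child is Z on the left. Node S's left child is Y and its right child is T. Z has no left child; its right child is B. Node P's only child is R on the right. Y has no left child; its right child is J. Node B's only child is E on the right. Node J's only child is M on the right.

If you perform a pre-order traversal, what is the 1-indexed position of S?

5

Pre-order visits the node, then its left subtree, then its right subtree.
Visit Q.
At Q: go left to P.
  Visit P.
  At P: no left child.
  At P: go right to R.
    R is a leaf — visit R.
At Q: go right to G.
  Visit G.
  At G: go left to S.
    Visit S.
    At S: go left to Y.
      Visit Y.
      At Y: no left child.
      At Y: go right to J.
        Visit J.
        At J: no left child.
        At J: go right to M.
          M is a leaf — visit M.
    At S: go right to T.
      T is a leaf — visit T.
  At G: go right to C.
    Visit C.
    At C: go left to Z.
      Visit Z.
      At Z: no left child.
      At Z: go right to B.
        Visit B.
        At B: no left child.
        At B: go right to E.
          E is a leaf — visit E.
    At C: no right child.
Full pre-order sequence: Q, P, R, G, S, Y, J, M, T, C, Z, B, E.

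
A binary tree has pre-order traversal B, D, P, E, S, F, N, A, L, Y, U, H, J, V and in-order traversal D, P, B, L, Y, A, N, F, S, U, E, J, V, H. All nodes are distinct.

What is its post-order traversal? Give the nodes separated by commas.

P, D, Y, L, A, N, F, U, S, V, J, H, E, B

The first element of pre-order is the root; it splits in-order into left and right subtrees.
Root B: left subtree has 2 nodes {D, P}, right has 11 {L, Y, A, N, F, S, U, E, J, V, H}.
  Root D: left subtree has 0 nodes { }, right has 1 {P}.
  Root E: left subtree has 7 nodes {L, Y, A, N, F, S, U}, right has 3 {J, V, H}.
    Root S: left subtree has 5 nodes {L, Y, A, N, F}, right has 1 {U}.
      Root F: left subtree has 4 nodes {L, Y, A, N}, right has 0 { }.
        Root N: left subtree has 3 nodes {L, Y, A}, right has 0 { }.
          Root A: left subtree has 2 nodes {L, Y}, right has 0 { }.
            Root L: left subtree has 0 nodes { }, right has 1 {Y}.
    Root H: left subtree has 2 nodes {J, V}, right has 0 { }.
      Root J: left subtree has 0 nodes { }, right has 1 {V}.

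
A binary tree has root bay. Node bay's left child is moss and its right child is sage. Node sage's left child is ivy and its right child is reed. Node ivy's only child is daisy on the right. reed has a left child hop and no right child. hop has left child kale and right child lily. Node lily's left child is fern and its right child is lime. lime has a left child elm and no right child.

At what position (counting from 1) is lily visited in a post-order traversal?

8

Post-order visits the left subtree, then the right subtree, then the node.
At bay: go left to moss.
  moss is a leaf — visit moss.
At bay: go right to sage.
  At sage: go left to ivy.
    At ivy: no left child.
    At ivy: go right to daisy.
      daisy is a leaf — visit daisy.
    Visit ivy.
  At sage: go right to reed.
    At reed: go left to hop.
      At hop: go left to kale.
        kale is a leaf — visit kale.
      At hop: go right to lily.
        At lily: go left to fern.
          fern is a leaf — visit fern.
        At lily: go right to lime.
          At lime: go left to elm.
            elm is a leaf — visit elm.
          At lime: no right child.
          Visit lime.
        Visit lily.
      Visit hop.
    At reed: no right child.
    Visit reed.
  Visit sage.
Visit bay.
Full post-order sequence: moss, daisy, ivy, kale, fern, elm, lime, lily, hop, reed, sage, bay.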